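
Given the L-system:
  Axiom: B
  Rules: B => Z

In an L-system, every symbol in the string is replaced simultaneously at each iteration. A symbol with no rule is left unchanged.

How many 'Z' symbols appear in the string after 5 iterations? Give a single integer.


Step 0: B  (0 'Z')
Step 1: Z  (1 'Z')
Step 2: Z  (1 'Z')
Step 3: Z  (1 'Z')
Step 4: Z  (1 'Z')
Step 5: Z  (1 'Z')

Answer: 1


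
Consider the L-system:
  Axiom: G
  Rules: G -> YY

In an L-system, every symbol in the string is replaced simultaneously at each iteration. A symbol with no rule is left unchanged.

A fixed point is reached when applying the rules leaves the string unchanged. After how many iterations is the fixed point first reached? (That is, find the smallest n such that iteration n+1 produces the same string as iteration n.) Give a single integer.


Step 0: G
Step 1: YY
Step 2: YY  (unchanged — fixed point at step 1)

Answer: 1


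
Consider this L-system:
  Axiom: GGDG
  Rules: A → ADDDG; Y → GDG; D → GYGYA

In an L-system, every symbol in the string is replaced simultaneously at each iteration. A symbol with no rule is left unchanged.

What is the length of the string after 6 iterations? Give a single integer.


Answer: 648

Derivation:
Step 0: length = 4
Step 1: length = 8
Step 2: length = 16
Step 3: length = 40
Step 4: length = 96
Step 5: length = 256
Step 6: length = 648


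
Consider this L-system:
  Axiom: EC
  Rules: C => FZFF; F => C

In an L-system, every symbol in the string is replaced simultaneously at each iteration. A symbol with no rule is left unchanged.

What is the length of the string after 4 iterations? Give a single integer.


Step 0: length = 2
Step 1: length = 5
Step 2: length = 5
Step 3: length = 14
Step 4: length = 14

Answer: 14


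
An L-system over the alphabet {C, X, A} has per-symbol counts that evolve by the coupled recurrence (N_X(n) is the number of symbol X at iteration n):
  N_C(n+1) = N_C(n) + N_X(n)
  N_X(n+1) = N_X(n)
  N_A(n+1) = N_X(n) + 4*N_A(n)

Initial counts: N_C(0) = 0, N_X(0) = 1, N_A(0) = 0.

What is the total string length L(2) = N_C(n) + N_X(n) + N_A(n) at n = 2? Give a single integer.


Answer: 8

Derivation:
Step 0: N_C=0, N_X=1, N_A=0, L=1
Step 1: N_C=1, N_X=1, N_A=1, L=3
Step 2: N_C=2, N_X=1, N_A=5, L=8


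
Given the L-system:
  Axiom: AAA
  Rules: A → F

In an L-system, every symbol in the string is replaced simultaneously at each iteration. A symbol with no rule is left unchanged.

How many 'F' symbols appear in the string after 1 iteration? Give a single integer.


Answer: 3

Derivation:
Step 0: AAA  (0 'F')
Step 1: FFF  (3 'F')


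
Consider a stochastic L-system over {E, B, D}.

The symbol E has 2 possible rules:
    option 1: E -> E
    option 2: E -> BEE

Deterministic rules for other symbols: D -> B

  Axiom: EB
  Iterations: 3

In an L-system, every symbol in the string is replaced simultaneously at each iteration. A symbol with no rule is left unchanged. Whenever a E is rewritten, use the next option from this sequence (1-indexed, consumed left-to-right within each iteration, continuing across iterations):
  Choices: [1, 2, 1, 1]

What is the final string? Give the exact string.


Answer: BEEB

Derivation:
Step 0: EB
Step 1: EB  (used choices [1])
Step 2: BEEB  (used choices [2])
Step 3: BEEB  (used choices [1, 1])


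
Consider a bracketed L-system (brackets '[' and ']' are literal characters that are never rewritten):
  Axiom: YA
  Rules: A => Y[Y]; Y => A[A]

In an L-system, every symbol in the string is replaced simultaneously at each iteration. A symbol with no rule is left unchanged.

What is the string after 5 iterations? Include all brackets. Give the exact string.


Step 0: YA
Step 1: A[A]Y[Y]
Step 2: Y[Y][Y[Y]]A[A][A[A]]
Step 3: A[A][A[A]][A[A][A[A]]]Y[Y][Y[Y]][Y[Y][Y[Y]]]
Step 4: Y[Y][Y[Y]][Y[Y][Y[Y]]][Y[Y][Y[Y]][Y[Y][Y[Y]]]]A[A][A[A]][A[A][A[A]]][A[A][A[A]][A[A][A[A]]]]
Step 5: A[A][A[A]][A[A][A[A]]][A[A][A[A]][A[A][A[A]]]][A[A][A[A]][A[A][A[A]]][A[A][A[A]][A[A][A[A]]]]]Y[Y][Y[Y]][Y[Y][Y[Y]]][Y[Y][Y[Y]][Y[Y][Y[Y]]]][Y[Y][Y[Y]][Y[Y][Y[Y]]][Y[Y][Y[Y]][Y[Y][Y[Y]]]]]

Answer: A[A][A[A]][A[A][A[A]]][A[A][A[A]][A[A][A[A]]]][A[A][A[A]][A[A][A[A]]][A[A][A[A]][A[A][A[A]]]]]Y[Y][Y[Y]][Y[Y][Y[Y]]][Y[Y][Y[Y]][Y[Y][Y[Y]]]][Y[Y][Y[Y]][Y[Y][Y[Y]]][Y[Y][Y[Y]][Y[Y][Y[Y]]]]]


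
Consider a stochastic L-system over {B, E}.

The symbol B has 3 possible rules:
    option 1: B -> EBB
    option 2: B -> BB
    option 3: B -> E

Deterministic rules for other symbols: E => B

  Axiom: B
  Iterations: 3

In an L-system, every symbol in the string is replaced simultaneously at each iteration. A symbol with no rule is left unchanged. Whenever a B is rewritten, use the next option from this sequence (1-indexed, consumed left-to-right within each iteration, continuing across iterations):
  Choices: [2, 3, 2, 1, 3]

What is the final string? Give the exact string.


Step 0: B
Step 1: BB  (used choices [2])
Step 2: EBB  (used choices [3, 2])
Step 3: BEBBE  (used choices [1, 3])

Answer: BEBBE


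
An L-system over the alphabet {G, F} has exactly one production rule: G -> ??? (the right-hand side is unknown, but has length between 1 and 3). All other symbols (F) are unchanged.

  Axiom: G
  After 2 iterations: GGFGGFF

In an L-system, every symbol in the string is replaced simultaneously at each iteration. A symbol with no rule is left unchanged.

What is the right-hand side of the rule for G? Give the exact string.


Trying G -> GGF:
  Step 0: G
  Step 1: GGF
  Step 2: GGFGGFF
Matches the given result.

Answer: GGF


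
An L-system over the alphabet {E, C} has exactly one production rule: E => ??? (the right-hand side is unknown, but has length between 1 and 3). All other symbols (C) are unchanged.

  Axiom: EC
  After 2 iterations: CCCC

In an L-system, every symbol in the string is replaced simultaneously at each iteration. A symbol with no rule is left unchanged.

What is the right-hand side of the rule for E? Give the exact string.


Trying E => CCC:
  Step 0: EC
  Step 1: CCCC
  Step 2: CCCC
Matches the given result.

Answer: CCC


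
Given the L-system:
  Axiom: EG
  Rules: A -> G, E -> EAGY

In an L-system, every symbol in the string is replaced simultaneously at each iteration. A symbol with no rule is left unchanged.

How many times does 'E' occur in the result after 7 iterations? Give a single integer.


Answer: 1

Derivation:
Step 0: EG  (1 'E')
Step 1: EAGYG  (1 'E')
Step 2: EAGYGGYG  (1 'E')
Step 3: EAGYGGYGGYG  (1 'E')
Step 4: EAGYGGYGGYGGYG  (1 'E')
Step 5: EAGYGGYGGYGGYGGYG  (1 'E')
Step 6: EAGYGGYGGYGGYGGYGGYG  (1 'E')
Step 7: EAGYGGYGGYGGYGGYGGYGGYG  (1 'E')


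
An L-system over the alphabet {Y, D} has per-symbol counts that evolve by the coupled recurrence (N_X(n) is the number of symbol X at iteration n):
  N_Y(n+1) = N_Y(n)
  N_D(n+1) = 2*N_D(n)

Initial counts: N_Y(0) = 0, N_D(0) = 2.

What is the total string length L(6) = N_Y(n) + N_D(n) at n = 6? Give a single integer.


Answer: 128

Derivation:
Step 0: N_Y=0, N_D=2, L=2
Step 1: N_Y=0, N_D=4, L=4
Step 2: N_Y=0, N_D=8, L=8
Step 3: N_Y=0, N_D=16, L=16
Step 4: N_Y=0, N_D=32, L=32
Step 5: N_Y=0, N_D=64, L=64
Step 6: N_Y=0, N_D=128, L=128


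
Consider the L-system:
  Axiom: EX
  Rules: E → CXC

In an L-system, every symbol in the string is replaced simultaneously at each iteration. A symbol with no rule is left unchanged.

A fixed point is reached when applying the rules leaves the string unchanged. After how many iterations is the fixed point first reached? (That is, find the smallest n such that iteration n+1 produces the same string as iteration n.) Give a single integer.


Step 0: EX
Step 1: CXCX
Step 2: CXCX  (unchanged — fixed point at step 1)

Answer: 1


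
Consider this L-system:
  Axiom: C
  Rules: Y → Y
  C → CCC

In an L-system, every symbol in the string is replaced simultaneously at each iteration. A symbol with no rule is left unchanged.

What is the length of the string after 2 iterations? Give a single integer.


Answer: 9

Derivation:
Step 0: length = 1
Step 1: length = 3
Step 2: length = 9


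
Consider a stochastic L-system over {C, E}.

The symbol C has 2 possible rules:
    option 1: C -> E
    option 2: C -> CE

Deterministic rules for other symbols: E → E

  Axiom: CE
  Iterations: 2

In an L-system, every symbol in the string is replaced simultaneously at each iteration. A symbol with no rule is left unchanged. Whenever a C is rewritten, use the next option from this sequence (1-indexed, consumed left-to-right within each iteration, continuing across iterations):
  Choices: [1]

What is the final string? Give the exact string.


Step 0: CE
Step 1: EE  (used choices [1])
Step 2: EE  (used choices [])

Answer: EE


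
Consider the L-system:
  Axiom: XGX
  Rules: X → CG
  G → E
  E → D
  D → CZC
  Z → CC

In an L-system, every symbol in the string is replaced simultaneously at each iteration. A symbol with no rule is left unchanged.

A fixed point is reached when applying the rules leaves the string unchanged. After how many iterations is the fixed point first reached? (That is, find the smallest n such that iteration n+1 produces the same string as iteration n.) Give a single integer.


Step 0: XGX
Step 1: CGECG
Step 2: CEDCE
Step 3: CDCZCCD
Step 4: CCZCCCCCCCZC
Step 5: CCCCCCCCCCCCCC
Step 6: CCCCCCCCCCCCCC  (unchanged — fixed point at step 5)

Answer: 5


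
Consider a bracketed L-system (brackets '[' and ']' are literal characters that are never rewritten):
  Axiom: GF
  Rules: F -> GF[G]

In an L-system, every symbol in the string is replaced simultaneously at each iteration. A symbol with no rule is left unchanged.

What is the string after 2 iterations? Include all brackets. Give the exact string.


Answer: GGGF[G][G]

Derivation:
Step 0: GF
Step 1: GGF[G]
Step 2: GGGF[G][G]


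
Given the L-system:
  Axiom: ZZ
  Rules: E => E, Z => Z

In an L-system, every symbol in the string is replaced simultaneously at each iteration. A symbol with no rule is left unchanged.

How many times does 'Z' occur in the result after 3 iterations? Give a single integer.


Answer: 2

Derivation:
Step 0: ZZ  (2 'Z')
Step 1: ZZ  (2 'Z')
Step 2: ZZ  (2 'Z')
Step 3: ZZ  (2 'Z')


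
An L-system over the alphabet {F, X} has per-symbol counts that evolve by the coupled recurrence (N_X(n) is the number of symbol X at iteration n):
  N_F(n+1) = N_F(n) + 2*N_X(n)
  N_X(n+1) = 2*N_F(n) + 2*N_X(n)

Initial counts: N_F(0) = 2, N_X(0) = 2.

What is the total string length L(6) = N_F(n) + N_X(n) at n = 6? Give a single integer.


Answer: 8042

Derivation:
Step 0: N_F=2, N_X=2, L=4
Step 1: N_F=6, N_X=8, L=14
Step 2: N_F=22, N_X=28, L=50
Step 3: N_F=78, N_X=100, L=178
Step 4: N_F=278, N_X=356, L=634
Step 5: N_F=990, N_X=1268, L=2258
Step 6: N_F=3526, N_X=4516, L=8042


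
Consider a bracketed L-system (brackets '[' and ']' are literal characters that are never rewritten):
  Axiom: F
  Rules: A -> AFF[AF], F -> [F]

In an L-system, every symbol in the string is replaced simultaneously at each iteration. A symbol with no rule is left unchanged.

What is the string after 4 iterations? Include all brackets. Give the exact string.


Answer: [[[[F]]]]

Derivation:
Step 0: F
Step 1: [F]
Step 2: [[F]]
Step 3: [[[F]]]
Step 4: [[[[F]]]]


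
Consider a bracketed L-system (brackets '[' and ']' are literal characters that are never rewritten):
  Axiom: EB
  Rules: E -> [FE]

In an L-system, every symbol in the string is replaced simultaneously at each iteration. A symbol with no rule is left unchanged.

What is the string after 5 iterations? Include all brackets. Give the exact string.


Step 0: EB
Step 1: [FE]B
Step 2: [F[FE]]B
Step 3: [F[F[FE]]]B
Step 4: [F[F[F[FE]]]]B
Step 5: [F[F[F[F[FE]]]]]B

Answer: [F[F[F[F[FE]]]]]B


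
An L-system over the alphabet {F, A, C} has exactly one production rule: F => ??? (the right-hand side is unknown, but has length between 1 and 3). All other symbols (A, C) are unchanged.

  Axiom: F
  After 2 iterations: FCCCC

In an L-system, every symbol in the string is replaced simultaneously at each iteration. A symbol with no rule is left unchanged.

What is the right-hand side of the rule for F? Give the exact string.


Answer: FCC

Derivation:
Trying F => FCC:
  Step 0: F
  Step 1: FCC
  Step 2: FCCCC
Matches the given result.


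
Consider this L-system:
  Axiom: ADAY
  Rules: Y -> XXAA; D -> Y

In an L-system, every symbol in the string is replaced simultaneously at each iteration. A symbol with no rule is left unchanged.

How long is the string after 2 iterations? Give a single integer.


Answer: 10

Derivation:
Step 0: length = 4
Step 1: length = 7
Step 2: length = 10


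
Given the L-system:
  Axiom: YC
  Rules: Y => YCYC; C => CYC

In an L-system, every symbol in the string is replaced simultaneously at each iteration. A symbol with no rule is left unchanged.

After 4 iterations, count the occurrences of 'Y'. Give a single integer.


Step 0: YC  (1 'Y')
Step 1: YCYCCYC  (3 'Y')
Step 2: YCYCCYCYCYCCYCCYCYCYCCYC  (10 'Y')
Step 3: YCYCCYCYCYCCYCCYCYCYCCYCYCYCCYCYCYCCYCCYCYCYCCYCCYCYCYCCYCYCYCCYCYCYCCYCCYCYCYCCYC  (34 'Y')
Step 4: YCYCCYCYCYCCYCCYCYCYCCYCYCYCCYCYCYCCYCCYCYCYCCYCCYCYCYCCYCYCYCCYCYCYCCYCCYCYCYCCYCYCYCCYCYCYCCYCCYCYCYCCYCYCYCCYCYCYCCYCCYCYCYCCYCCYCYCYCCYCYCYCCYCYCYCCYCCYCYCYCCYCCYCYCYCCYCYCYCCYCYCYCCYCCYCYCYCCYCYCYCCYCYCYCCYCCYCYCYCCYCYCYCCYCYCYCCYCCYCYCYCCYCCYCYCYCCYCYCYCCYCYCYCCYCCYCYCYCCYC  (116 'Y')

Answer: 116


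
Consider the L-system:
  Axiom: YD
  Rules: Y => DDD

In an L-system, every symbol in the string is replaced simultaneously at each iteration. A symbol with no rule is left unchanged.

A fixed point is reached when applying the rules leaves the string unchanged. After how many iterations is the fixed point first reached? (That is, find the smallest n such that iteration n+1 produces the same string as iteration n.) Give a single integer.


Step 0: YD
Step 1: DDDD
Step 2: DDDD  (unchanged — fixed point at step 1)

Answer: 1


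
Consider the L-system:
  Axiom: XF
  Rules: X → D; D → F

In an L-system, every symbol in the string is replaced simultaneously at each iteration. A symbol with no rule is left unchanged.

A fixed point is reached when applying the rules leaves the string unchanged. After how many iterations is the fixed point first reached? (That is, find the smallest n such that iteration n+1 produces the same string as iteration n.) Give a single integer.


Answer: 2

Derivation:
Step 0: XF
Step 1: DF
Step 2: FF
Step 3: FF  (unchanged — fixed point at step 2)


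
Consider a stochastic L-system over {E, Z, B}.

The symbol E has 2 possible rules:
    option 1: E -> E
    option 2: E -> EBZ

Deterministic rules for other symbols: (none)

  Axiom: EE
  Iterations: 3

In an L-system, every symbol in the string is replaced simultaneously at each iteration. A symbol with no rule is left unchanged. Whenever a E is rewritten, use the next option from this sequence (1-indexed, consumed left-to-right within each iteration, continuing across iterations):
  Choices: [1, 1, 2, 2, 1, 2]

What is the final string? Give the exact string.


Answer: EBZEBZBZ

Derivation:
Step 0: EE
Step 1: EE  (used choices [1, 1])
Step 2: EBZEBZ  (used choices [2, 2])
Step 3: EBZEBZBZ  (used choices [1, 2])


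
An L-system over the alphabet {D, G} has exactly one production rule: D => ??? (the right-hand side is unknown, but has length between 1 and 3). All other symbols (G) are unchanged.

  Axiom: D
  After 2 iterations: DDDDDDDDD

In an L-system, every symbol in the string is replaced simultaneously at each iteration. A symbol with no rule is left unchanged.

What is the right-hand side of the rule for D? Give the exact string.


Answer: DDD

Derivation:
Trying D => DDD:
  Step 0: D
  Step 1: DDD
  Step 2: DDDDDDDDD
Matches the given result.


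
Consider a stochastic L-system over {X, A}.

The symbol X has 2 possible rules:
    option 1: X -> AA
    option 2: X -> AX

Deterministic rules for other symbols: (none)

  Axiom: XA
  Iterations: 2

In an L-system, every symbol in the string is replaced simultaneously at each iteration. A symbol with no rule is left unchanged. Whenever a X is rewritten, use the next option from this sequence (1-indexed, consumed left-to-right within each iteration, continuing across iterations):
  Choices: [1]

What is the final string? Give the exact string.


Answer: AAA

Derivation:
Step 0: XA
Step 1: AAA  (used choices [1])
Step 2: AAA  (used choices [])


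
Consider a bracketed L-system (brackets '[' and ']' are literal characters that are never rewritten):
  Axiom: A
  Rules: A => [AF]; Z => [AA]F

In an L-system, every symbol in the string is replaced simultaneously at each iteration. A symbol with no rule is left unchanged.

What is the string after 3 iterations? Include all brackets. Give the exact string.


Answer: [[[AF]F]F]

Derivation:
Step 0: A
Step 1: [AF]
Step 2: [[AF]F]
Step 3: [[[AF]F]F]


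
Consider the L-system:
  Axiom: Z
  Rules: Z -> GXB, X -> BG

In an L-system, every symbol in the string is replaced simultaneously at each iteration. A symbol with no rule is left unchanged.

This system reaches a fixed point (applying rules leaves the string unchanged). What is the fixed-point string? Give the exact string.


Answer: GBGB

Derivation:
Step 0: Z
Step 1: GXB
Step 2: GBGB
Step 3: GBGB  (unchanged — fixed point at step 2)


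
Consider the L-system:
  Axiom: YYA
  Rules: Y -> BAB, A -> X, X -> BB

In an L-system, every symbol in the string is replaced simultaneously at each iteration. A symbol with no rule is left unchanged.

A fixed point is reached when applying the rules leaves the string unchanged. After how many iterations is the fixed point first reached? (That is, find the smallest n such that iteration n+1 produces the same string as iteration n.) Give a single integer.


Answer: 3

Derivation:
Step 0: YYA
Step 1: BABBABX
Step 2: BXBBXBBB
Step 3: BBBBBBBBBB
Step 4: BBBBBBBBBB  (unchanged — fixed point at step 3)


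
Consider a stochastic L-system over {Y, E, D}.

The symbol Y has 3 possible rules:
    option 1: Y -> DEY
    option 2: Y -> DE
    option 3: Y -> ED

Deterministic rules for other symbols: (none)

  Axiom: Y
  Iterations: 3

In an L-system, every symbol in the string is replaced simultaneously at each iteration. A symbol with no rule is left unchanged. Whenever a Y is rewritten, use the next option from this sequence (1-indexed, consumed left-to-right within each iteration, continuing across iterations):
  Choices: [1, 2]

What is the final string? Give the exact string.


Answer: DEDE

Derivation:
Step 0: Y
Step 1: DEY  (used choices [1])
Step 2: DEDE  (used choices [2])
Step 3: DEDE  (used choices [])


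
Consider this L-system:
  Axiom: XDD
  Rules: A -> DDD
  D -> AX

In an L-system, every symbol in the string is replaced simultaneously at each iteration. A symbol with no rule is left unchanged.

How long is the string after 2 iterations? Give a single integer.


Answer: 9

Derivation:
Step 0: length = 3
Step 1: length = 5
Step 2: length = 9


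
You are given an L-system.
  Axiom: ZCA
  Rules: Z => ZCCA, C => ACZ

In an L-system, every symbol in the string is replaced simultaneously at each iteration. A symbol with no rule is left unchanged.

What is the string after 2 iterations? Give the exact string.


Step 0: ZCA
Step 1: ZCCAACZA
Step 2: ZCCAACZACZAAACZZCCAA

Answer: ZCCAACZACZAAACZZCCAA


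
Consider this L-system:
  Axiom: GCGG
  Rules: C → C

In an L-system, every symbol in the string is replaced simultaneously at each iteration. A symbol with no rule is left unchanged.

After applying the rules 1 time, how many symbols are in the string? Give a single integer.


Answer: 4

Derivation:
Step 0: length = 4
Step 1: length = 4


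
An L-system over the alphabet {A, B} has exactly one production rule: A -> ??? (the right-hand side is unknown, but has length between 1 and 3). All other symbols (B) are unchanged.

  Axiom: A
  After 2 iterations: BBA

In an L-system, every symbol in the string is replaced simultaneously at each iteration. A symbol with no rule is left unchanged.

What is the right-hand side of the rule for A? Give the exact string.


Trying A -> BA:
  Step 0: A
  Step 1: BA
  Step 2: BBA
Matches the given result.

Answer: BA


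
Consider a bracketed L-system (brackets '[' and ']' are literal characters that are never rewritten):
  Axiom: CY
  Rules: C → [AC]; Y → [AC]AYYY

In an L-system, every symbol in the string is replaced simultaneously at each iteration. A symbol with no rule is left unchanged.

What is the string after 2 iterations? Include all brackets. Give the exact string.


Answer: [A[AC]][A[AC]]A[AC]AYYY[AC]AYYY[AC]AYYY

Derivation:
Step 0: CY
Step 1: [AC][AC]AYYY
Step 2: [A[AC]][A[AC]]A[AC]AYYY[AC]AYYY[AC]AYYY


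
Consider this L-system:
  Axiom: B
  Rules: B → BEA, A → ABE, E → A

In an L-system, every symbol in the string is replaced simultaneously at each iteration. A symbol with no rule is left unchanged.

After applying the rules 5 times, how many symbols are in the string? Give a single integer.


Step 0: length = 1
Step 1: length = 3
Step 2: length = 7
Step 3: length = 17
Step 4: length = 41
Step 5: length = 99

Answer: 99


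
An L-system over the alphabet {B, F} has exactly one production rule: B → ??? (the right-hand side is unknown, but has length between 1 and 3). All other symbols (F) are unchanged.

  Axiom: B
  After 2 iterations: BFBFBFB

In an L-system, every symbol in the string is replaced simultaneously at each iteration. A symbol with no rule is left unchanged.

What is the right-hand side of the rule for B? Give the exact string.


Answer: BFB

Derivation:
Trying B → BFB:
  Step 0: B
  Step 1: BFB
  Step 2: BFBFBFB
Matches the given result.


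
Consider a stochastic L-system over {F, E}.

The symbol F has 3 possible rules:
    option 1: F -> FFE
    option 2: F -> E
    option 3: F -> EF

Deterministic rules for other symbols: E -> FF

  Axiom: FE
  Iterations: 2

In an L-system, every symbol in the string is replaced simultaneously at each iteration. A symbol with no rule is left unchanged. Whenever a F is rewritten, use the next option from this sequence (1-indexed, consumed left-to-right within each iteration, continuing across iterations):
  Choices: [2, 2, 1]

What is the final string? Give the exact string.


Answer: FFEFFE

Derivation:
Step 0: FE
Step 1: EFF  (used choices [2])
Step 2: FFEFFE  (used choices [2, 1])


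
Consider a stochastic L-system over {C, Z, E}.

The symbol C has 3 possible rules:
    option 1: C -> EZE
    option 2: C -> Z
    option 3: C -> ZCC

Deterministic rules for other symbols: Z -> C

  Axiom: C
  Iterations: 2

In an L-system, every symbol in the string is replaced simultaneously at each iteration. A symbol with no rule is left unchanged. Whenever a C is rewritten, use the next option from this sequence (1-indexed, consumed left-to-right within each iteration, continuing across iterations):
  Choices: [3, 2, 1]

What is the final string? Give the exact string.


Step 0: C
Step 1: ZCC  (used choices [3])
Step 2: CZEZE  (used choices [2, 1])

Answer: CZEZE


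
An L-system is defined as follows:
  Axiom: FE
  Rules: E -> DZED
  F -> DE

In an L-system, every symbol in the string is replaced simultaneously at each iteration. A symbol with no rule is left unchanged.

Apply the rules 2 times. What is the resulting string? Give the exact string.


Answer: DDZEDDZDZEDD

Derivation:
Step 0: FE
Step 1: DEDZED
Step 2: DDZEDDZDZEDD


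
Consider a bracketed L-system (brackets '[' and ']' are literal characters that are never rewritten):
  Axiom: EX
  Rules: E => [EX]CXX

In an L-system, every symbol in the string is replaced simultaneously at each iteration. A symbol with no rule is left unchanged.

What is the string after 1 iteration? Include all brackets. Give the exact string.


Step 0: EX
Step 1: [EX]CXXX

Answer: [EX]CXXX


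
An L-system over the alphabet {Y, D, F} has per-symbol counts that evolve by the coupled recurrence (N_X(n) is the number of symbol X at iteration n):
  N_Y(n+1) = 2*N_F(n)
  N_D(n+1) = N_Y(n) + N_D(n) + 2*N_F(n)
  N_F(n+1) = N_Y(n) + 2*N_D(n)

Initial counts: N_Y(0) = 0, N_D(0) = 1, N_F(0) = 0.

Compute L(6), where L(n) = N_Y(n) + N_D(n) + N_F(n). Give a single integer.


Answer: 991

Derivation:
Step 0: N_Y=0, N_D=1, N_F=0, L=1
Step 1: N_Y=0, N_D=1, N_F=2, L=3
Step 2: N_Y=4, N_D=5, N_F=2, L=11
Step 3: N_Y=4, N_D=13, N_F=14, L=31
Step 4: N_Y=28, N_D=45, N_F=30, L=103
Step 5: N_Y=60, N_D=133, N_F=118, L=311
Step 6: N_Y=236, N_D=429, N_F=326, L=991


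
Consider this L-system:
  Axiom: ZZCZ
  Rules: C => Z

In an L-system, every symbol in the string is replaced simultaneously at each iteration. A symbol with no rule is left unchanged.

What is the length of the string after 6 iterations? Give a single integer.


Answer: 4

Derivation:
Step 0: length = 4
Step 1: length = 4
Step 2: length = 4
Step 3: length = 4
Step 4: length = 4
Step 5: length = 4
Step 6: length = 4


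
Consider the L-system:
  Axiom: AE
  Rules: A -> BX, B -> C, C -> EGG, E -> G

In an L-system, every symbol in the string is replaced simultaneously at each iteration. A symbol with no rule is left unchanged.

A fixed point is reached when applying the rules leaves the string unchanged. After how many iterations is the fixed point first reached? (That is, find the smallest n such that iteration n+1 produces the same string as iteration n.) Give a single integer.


Step 0: AE
Step 1: BXG
Step 2: CXG
Step 3: EGGXG
Step 4: GGGXG
Step 5: GGGXG  (unchanged — fixed point at step 4)

Answer: 4


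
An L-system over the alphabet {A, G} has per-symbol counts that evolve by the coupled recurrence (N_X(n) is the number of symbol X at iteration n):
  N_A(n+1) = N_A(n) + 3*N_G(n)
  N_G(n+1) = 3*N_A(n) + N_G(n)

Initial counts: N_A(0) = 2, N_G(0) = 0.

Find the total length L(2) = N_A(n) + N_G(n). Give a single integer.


Answer: 32

Derivation:
Step 0: N_A=2, N_G=0, L=2
Step 1: N_A=2, N_G=6, L=8
Step 2: N_A=20, N_G=12, L=32


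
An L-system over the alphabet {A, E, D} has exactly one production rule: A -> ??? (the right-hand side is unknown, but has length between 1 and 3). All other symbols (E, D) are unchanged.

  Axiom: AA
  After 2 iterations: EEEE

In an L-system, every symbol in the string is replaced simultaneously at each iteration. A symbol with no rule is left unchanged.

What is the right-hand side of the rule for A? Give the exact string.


Answer: EE

Derivation:
Trying A -> EE:
  Step 0: AA
  Step 1: EEEE
  Step 2: EEEE
Matches the given result.


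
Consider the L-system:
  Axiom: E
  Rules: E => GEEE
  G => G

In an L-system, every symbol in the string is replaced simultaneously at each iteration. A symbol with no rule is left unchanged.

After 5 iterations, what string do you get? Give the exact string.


Answer: GGGGGEEEGEEEGEEEGGEEEGEEEGEEEGGEEEGEEEGEEEGGGEEEGEEEGEEEGGEEEGEEEGEEEGGEEEGEEEGEEEGGGEEEGEEEGEEEGGEEEGEEEGEEEGGEEEGEEEGEEEGGGGEEEGEEEGEEEGGEEEGEEEGEEEGGEEEGEEEGEEEGGGEEEGEEEGEEEGGEEEGEEEGEEEGGEEEGEEEGEEEGGGEEEGEEEGEEEGGEEEGEEEGEEEGGEEEGEEEGEEEGGGGEEEGEEEGEEEGGEEEGEEEGEEEGGEEEGEEEGEEEGGGEEEGEEEGEEEGGEEEGEEEGEEEGGEEEGEEEGEEEGGGEEEGEEEGEEEGGEEEGEEEGEEEGGEEEGEEEGEEE

Derivation:
Step 0: E
Step 1: GEEE
Step 2: GGEEEGEEEGEEE
Step 3: GGGEEEGEEEGEEEGGEEEGEEEGEEEGGEEEGEEEGEEE
Step 4: GGGGEEEGEEEGEEEGGEEEGEEEGEEEGGEEEGEEEGEEEGGGEEEGEEEGEEEGGEEEGEEEGEEEGGEEEGEEEGEEEGGGEEEGEEEGEEEGGEEEGEEEGEEEGGEEEGEEEGEEE
Step 5: GGGGGEEEGEEEGEEEGGEEEGEEEGEEEGGEEEGEEEGEEEGGGEEEGEEEGEEEGGEEEGEEEGEEEGGEEEGEEEGEEEGGGEEEGEEEGEEEGGEEEGEEEGEEEGGEEEGEEEGEEEGGGGEEEGEEEGEEEGGEEEGEEEGEEEGGEEEGEEEGEEEGGGEEEGEEEGEEEGGEEEGEEEGEEEGGEEEGEEEGEEEGGGEEEGEEEGEEEGGEEEGEEEGEEEGGEEEGEEEGEEEGGGGEEEGEEEGEEEGGEEEGEEEGEEEGGEEEGEEEGEEEGGGEEEGEEEGEEEGGEEEGEEEGEEEGGEEEGEEEGEEEGGGEEEGEEEGEEEGGEEEGEEEGEEEGGEEEGEEEGEEE


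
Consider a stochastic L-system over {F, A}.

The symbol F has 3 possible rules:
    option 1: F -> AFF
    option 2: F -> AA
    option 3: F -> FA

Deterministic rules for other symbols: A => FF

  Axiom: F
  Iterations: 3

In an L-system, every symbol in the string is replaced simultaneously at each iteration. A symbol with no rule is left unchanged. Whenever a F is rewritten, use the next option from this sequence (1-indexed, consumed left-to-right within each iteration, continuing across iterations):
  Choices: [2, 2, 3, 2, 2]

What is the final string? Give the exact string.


Step 0: F
Step 1: AA  (used choices [2])
Step 2: FFFF  (used choices [])
Step 3: AAFAAAAA  (used choices [2, 3, 2, 2])

Answer: AAFAAAAA


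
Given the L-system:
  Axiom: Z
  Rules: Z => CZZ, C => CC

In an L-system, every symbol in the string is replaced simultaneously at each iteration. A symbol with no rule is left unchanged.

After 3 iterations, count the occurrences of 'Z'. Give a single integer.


Answer: 8

Derivation:
Step 0: Z  (1 'Z')
Step 1: CZZ  (2 'Z')
Step 2: CCCZZCZZ  (4 'Z')
Step 3: CCCCCCCZZCZZCCCZZCZZ  (8 'Z')


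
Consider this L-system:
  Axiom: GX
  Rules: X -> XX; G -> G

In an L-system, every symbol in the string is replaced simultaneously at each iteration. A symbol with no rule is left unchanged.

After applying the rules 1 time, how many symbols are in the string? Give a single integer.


Step 0: length = 2
Step 1: length = 3

Answer: 3


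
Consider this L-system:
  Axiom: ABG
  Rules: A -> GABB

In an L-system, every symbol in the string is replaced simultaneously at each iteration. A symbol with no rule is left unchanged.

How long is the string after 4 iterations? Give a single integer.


Answer: 15

Derivation:
Step 0: length = 3
Step 1: length = 6
Step 2: length = 9
Step 3: length = 12
Step 4: length = 15


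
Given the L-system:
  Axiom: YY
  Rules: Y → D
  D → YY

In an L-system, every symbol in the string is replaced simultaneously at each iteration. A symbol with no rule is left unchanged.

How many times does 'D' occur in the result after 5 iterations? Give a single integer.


Answer: 8

Derivation:
Step 0: YY  (0 'D')
Step 1: DD  (2 'D')
Step 2: YYYY  (0 'D')
Step 3: DDDD  (4 'D')
Step 4: YYYYYYYY  (0 'D')
Step 5: DDDDDDDD  (8 'D')


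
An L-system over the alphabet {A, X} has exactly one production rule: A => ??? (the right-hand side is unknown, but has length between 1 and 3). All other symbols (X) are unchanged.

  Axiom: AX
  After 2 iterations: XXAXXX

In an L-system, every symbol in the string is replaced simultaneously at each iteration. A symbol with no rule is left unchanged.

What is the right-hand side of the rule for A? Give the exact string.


Trying A => XAX:
  Step 0: AX
  Step 1: XAXX
  Step 2: XXAXXX
Matches the given result.

Answer: XAX


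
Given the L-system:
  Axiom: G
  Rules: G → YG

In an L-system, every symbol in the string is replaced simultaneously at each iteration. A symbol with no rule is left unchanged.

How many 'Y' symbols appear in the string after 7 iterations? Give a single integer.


Step 0: G  (0 'Y')
Step 1: YG  (1 'Y')
Step 2: YYG  (2 'Y')
Step 3: YYYG  (3 'Y')
Step 4: YYYYG  (4 'Y')
Step 5: YYYYYG  (5 'Y')
Step 6: YYYYYYG  (6 'Y')
Step 7: YYYYYYYG  (7 'Y')

Answer: 7


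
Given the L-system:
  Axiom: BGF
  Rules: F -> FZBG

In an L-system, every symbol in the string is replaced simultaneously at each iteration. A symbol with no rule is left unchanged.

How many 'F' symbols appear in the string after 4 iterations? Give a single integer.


Answer: 1

Derivation:
Step 0: BGF  (1 'F')
Step 1: BGFZBG  (1 'F')
Step 2: BGFZBGZBG  (1 'F')
Step 3: BGFZBGZBGZBG  (1 'F')
Step 4: BGFZBGZBGZBGZBG  (1 'F')


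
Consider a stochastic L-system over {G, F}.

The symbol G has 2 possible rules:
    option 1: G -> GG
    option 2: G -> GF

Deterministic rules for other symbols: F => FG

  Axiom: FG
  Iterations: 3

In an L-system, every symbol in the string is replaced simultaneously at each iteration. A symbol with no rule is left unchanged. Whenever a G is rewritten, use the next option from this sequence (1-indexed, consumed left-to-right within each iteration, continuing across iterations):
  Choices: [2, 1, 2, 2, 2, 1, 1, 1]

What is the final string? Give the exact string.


Step 0: FG
Step 1: FGGF  (used choices [2])
Step 2: FGGGGFFG  (used choices [1, 2])
Step 3: FGGFGFGGGGFGFGGG  (used choices [2, 2, 1, 1, 1])

Answer: FGGFGFGGGGFGFGGG


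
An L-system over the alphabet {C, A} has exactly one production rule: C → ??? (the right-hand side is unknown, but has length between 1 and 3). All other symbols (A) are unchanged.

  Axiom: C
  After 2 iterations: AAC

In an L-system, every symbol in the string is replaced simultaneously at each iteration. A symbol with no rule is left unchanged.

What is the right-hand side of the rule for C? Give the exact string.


Trying C → AC:
  Step 0: C
  Step 1: AC
  Step 2: AAC
Matches the given result.

Answer: AC


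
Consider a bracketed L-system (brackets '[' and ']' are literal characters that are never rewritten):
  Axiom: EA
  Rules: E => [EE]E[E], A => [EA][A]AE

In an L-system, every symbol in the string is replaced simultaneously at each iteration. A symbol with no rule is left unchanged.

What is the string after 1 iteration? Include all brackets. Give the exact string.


Step 0: EA
Step 1: [EE]E[E][EA][A]AE

Answer: [EE]E[E][EA][A]AE


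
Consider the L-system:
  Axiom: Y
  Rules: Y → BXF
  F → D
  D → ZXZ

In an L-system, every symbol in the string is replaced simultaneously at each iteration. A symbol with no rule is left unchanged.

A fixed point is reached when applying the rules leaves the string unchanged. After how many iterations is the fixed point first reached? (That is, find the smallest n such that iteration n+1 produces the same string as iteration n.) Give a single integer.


Answer: 3

Derivation:
Step 0: Y
Step 1: BXF
Step 2: BXD
Step 3: BXZXZ
Step 4: BXZXZ  (unchanged — fixed point at step 3)


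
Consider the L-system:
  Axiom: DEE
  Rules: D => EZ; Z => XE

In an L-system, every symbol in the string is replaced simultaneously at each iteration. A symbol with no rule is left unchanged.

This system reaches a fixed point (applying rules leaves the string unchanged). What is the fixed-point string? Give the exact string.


Answer: EXEEE

Derivation:
Step 0: DEE
Step 1: EZEE
Step 2: EXEEE
Step 3: EXEEE  (unchanged — fixed point at step 2)


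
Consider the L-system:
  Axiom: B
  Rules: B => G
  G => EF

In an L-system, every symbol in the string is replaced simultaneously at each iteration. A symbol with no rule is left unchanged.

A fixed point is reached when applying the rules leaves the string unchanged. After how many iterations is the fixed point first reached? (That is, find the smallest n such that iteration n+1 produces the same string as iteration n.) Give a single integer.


Step 0: B
Step 1: G
Step 2: EF
Step 3: EF  (unchanged — fixed point at step 2)

Answer: 2


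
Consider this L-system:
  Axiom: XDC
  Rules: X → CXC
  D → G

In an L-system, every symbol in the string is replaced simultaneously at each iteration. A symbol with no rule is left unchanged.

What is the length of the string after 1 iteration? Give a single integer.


Step 0: length = 3
Step 1: length = 5

Answer: 5


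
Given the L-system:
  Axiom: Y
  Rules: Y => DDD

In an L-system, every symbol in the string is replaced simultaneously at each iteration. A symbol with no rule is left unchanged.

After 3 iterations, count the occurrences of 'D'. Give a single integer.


Step 0: Y  (0 'D')
Step 1: DDD  (3 'D')
Step 2: DDD  (3 'D')
Step 3: DDD  (3 'D')

Answer: 3


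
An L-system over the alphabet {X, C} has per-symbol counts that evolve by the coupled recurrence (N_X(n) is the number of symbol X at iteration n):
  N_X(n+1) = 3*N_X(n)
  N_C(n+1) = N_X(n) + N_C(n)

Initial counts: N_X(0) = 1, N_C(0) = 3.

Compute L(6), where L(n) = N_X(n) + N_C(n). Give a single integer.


Answer: 1096

Derivation:
Step 0: N_X=1, N_C=3, L=4
Step 1: N_X=3, N_C=4, L=7
Step 2: N_X=9, N_C=7, L=16
Step 3: N_X=27, N_C=16, L=43
Step 4: N_X=81, N_C=43, L=124
Step 5: N_X=243, N_C=124, L=367
Step 6: N_X=729, N_C=367, L=1096


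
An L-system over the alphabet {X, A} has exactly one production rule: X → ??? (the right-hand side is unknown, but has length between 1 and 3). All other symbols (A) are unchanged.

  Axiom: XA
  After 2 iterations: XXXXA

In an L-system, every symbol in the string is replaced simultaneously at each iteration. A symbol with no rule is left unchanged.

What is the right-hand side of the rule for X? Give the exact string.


Answer: XX

Derivation:
Trying X → XX:
  Step 0: XA
  Step 1: XXA
  Step 2: XXXXA
Matches the given result.


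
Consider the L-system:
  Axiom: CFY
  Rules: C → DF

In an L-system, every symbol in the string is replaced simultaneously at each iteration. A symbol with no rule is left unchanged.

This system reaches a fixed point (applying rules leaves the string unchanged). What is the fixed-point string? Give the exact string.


Step 0: CFY
Step 1: DFFY
Step 2: DFFY  (unchanged — fixed point at step 1)

Answer: DFFY


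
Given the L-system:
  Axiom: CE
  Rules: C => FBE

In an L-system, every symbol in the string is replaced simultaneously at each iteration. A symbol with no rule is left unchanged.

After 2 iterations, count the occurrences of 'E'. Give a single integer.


Answer: 2

Derivation:
Step 0: CE  (1 'E')
Step 1: FBEE  (2 'E')
Step 2: FBEE  (2 'E')


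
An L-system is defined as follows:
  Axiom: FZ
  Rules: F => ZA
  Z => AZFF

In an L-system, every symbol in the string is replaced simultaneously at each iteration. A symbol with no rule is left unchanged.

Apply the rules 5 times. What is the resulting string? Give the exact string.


Answer: AAAAZFFZAZAAZFFAAZFFAAAZFFZAZAAAAZFFZAZAAAAAAAAZFFZAZAAZFFAAZFFAAAZFFZAZAAAAZFFZAZAAAAAZFFZAZAAZFFAAZFFAAAAAZFFZAZAAZFFAAZFFAA

Derivation:
Step 0: FZ
Step 1: ZAAZFF
Step 2: AZFFAAAZFFZAZA
Step 3: AAZFFZAZAAAAAZFFZAZAAZFFAAZFFA
Step 4: AAAZFFZAZAAZFFAAZFFAAAAAAZFFZAZAAZFFAAZFFAAAZFFZAZAAAAZFFZAZAA
Step 5: AAAAZFFZAZAAZFFAAZFFAAAZFFZAZAAAAZFFZAZAAAAAAAAZFFZAZAAZFFAAZFFAAAZFFZAZAAAAZFFZAZAAAAAZFFZAZAAZFFAAZFFAAAAAZFFZAZAAZFFAAZFFAA


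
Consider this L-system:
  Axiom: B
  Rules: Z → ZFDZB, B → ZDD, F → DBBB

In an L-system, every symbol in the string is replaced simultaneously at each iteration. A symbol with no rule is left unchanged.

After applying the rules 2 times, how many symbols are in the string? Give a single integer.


Step 0: length = 1
Step 1: length = 3
Step 2: length = 7

Answer: 7


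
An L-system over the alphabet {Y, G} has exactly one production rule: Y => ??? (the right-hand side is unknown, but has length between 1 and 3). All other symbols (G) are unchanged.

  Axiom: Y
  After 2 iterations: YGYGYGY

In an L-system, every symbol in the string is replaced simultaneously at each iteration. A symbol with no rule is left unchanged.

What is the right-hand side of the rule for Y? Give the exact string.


Answer: YGY

Derivation:
Trying Y => YGY:
  Step 0: Y
  Step 1: YGY
  Step 2: YGYGYGY
Matches the given result.


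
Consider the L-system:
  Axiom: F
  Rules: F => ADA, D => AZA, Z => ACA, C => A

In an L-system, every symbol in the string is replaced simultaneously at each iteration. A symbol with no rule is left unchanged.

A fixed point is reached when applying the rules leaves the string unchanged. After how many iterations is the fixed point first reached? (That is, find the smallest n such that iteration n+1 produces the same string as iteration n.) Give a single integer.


Answer: 4

Derivation:
Step 0: F
Step 1: ADA
Step 2: AAZAA
Step 3: AAACAAA
Step 4: AAAAAAA
Step 5: AAAAAAA  (unchanged — fixed point at step 4)


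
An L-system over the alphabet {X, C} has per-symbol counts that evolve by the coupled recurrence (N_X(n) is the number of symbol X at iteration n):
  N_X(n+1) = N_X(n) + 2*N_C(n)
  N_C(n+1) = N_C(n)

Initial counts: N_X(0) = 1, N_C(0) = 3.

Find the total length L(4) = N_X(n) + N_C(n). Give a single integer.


Answer: 28

Derivation:
Step 0: N_X=1, N_C=3, L=4
Step 1: N_X=7, N_C=3, L=10
Step 2: N_X=13, N_C=3, L=16
Step 3: N_X=19, N_C=3, L=22
Step 4: N_X=25, N_C=3, L=28
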